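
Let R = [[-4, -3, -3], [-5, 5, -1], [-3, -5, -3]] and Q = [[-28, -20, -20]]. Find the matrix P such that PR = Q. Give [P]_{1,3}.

6

R is on the right of P, so right-multiply by R⁻¹: P = QR⁻¹.
det R = -4, so R⁻¹ = [[5, -3/2, -9/2], [3, -3/4, -11/4], [-10, 11/4, 35/4]].
P = QR⁻¹ = [[-28, -20, -20]] · [[5, -3/2, -9/2], [3, -3/4, -11/4], [-10, 11/4, 35/4]] = [[0, 2, 6]].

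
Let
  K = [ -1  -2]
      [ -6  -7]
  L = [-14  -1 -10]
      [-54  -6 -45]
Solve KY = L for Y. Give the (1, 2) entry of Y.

1

Left-multiplying both sides by K⁻¹ gives Y = K⁻¹L.
K has determinant -5; K⁻¹ = [[7/5, -2/5], [-6/5, 1/5]].
Y = K⁻¹L = [[7/5, -2/5], [-6/5, 1/5]] · [[-14, -1, -10], [-54, -6, -45]] = [[2, 1, 4], [6, 0, 3]].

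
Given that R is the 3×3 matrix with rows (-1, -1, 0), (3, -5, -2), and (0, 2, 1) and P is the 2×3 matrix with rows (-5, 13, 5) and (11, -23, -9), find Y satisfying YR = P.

R is on the right of Y, so right-multiply by R⁻¹: Y = PR⁻¹.
det R = 4; the adjugate gives R⁻¹ = [[-1/4, 1/4, 1/2], [-3/4, -1/4, -1/2], [3/2, 1/2, 2]].
Y = PR⁻¹ = [[-5, 13, 5], [11, -23, -9]] · [[-1/4, 1/4, 1/2], [-3/4, -1/4, -1/2], [3/2, 1/2, 2]] = [[-1, -2, 1], [1, 4, -1]].

Y = [[-1, -2, 1], [1, 4, -1]]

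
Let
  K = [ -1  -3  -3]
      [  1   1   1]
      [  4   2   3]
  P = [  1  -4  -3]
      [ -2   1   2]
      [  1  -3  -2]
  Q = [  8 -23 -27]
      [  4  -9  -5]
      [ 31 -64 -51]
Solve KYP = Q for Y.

Y = [[5, -2, 1], [-5, 4, 4], [-3, -2, 2]]

Isolating Y: multiply by K⁻¹ from the left and P⁻¹ from the right, so Y = K⁻¹QP⁻¹.
det K = 2; the adjugate gives K⁻¹ = [[1/2, 3/2, 0], [1/2, 9/2, -1], [-1, -5, 1]].
det P = -3; the adjugate gives P⁻¹ = [[-4/3, -1/3, 5/3], [2/3, -1/3, -4/3], [-5/3, 1/3, 7/3]].
K⁻¹Q = [[10, -25, -21], [-9, 12, 15], [3, 4, 1]].
Y = (K⁻¹Q)P⁻¹ = [[5, -2, 1], [-5, 4, 4], [-3, -2, 2]].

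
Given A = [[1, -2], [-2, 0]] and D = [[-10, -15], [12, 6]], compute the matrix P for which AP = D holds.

P = [[-6, -3], [2, 6]]

Since A multiplies P on the left, P = A⁻¹D.
A has determinant -4; A⁻¹ = [[0, -1/2], [-1/2, -1/4]].
P = A⁻¹D = [[0, -1/2], [-1/2, -1/4]] · [[-10, -15], [12, 6]] = [[-6, -3], [2, 6]].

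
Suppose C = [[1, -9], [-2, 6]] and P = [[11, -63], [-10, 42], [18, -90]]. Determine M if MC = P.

Right-multiplying both sides by C⁻¹ gives M = PC⁻¹.
det C = -12, so C⁻¹ = [[-1/2, -3/4], [-1/6, -1/12]].
M = PC⁻¹ = [[11, -63], [-10, 42], [18, -90]] · [[-1/2, -3/4], [-1/6, -1/12]] = [[5, -3], [-2, 4], [6, -6]].

M = [[5, -3], [-2, 4], [6, -6]]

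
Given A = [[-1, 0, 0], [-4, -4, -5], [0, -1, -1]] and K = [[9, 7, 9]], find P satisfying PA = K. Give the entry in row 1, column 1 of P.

-1

Right-multiplying both sides by A⁻¹ gives P = KA⁻¹.
A has determinant 1; A⁻¹ = [[-1, 0, 0], [-4, 1, -5], [4, -1, 4]].
P = KA⁻¹ = [[9, 7, 9]] · [[-1, 0, 0], [-4, 1, -5], [4, -1, 4]] = [[-1, -2, 1]].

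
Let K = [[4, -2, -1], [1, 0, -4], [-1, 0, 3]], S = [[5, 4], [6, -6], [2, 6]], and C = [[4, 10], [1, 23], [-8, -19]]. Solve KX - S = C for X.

X = [[3, 1], [2, -3], [-1, -4]]

KX = C + S = [[9, 14], [7, 17], [-6, -13]].
Since K multiplies X on the left, X = K⁻¹(C + S).
det K = -2, so K⁻¹ = [[0, -3, -4], [-1/2, -11/2, -15/2], [0, -1, -1]].
X = K⁻¹(C + S) = [[3, 1], [2, -3], [-1, -4]].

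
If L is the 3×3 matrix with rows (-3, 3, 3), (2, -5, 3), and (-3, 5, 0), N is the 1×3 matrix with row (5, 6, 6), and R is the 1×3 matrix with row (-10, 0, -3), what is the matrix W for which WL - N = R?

WL = R + N = [[-5, 6, 3]].
Right-multiplying both sides by L⁻¹ gives W = (R + N)L⁻¹.
det L = 3; the adjugate gives L⁻¹ = [[-5, 5, 8], [-3, 3, 5], [-5/3, 2, 3]].
W = (R + N)L⁻¹ = [[2, -1, -1]].

W = [[2, -1, -1]]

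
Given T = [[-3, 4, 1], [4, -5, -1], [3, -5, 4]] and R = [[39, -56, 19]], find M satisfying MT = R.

T is on the right of M, so right-multiply by T⁻¹: M = RT⁻¹.
det T = -6, so T⁻¹ = [[25/6, 7/2, -1/6], [19/6, 5/2, -1/6], [5/6, 1/2, 1/6]].
M = RT⁻¹ = [[39, -56, 19]] · [[25/6, 7/2, -1/6], [19/6, 5/2, -1/6], [5/6, 1/2, 1/6]] = [[1, 6, 6]].

M = [[1, 6, 6]]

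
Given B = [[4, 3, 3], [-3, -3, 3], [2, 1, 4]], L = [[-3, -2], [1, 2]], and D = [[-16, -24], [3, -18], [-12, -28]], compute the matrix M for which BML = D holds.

M = [[2, 5], [-1, -5], [-1, -5]]

Isolating M: multiply by B⁻¹ from the left and L⁻¹ from the right, so M = B⁻¹DL⁻¹.
det B = 3; the adjugate gives B⁻¹ = [[-5, -3, 6], [6, 10/3, -7], [1, 2/3, -1]].
det L = -4, so L⁻¹ = [[-1/2, -1/2], [1/4, 3/4]].
B⁻¹D = [[-1, 6], [-2, -8], [-2, -8]].
M = (B⁻¹D)L⁻¹ = [[2, 5], [-1, -5], [-1, -5]].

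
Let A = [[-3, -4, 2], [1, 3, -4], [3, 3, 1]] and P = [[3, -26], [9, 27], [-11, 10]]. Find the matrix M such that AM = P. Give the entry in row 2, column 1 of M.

2

Since A multiplies M on the left, M = A⁻¹P.
det A = -5; the adjugate gives A⁻¹ = [[-3, -2, -2], [13/5, 9/5, 2], [6/5, 3/5, 1]].
M = A⁻¹P = [[-3, -2, -2], [13/5, 9/5, 2], [6/5, 3/5, 1]] · [[3, -26], [9, 27], [-11, 10]] = [[-5, 4], [2, 1], [-2, -5]].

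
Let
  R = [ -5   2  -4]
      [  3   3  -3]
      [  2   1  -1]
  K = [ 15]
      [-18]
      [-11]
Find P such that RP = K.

P = [[-5], [3], [4]]

Left-multiplying both sides by R⁻¹ gives P = R⁻¹K.
det R = 6; the adjugate gives R⁻¹ = [[0, -1/3, 1], [-1/2, 13/6, -9/2], [-1/2, 3/2, -7/2]].
P = R⁻¹K = [[0, -1/3, 1], [-1/2, 13/6, -9/2], [-1/2, 3/2, -7/2]] · [[15], [-18], [-11]] = [[-5], [3], [4]].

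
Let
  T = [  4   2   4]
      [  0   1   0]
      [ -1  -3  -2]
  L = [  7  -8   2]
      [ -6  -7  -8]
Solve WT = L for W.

Right-multiplying both sides by T⁻¹ gives W = LT⁻¹.
T has determinant -4; T⁻¹ = [[1/2, 2, 1], [0, 1, 0], [-1/4, -5/2, -1]].
W = LT⁻¹ = [[7, -8, 2], [-6, -7, -8]] · [[1/2, 2, 1], [0, 1, 0], [-1/4, -5/2, -1]] = [[3, 1, 5], [-1, 1, 2]].

W = [[3, 1, 5], [-1, 1, 2]]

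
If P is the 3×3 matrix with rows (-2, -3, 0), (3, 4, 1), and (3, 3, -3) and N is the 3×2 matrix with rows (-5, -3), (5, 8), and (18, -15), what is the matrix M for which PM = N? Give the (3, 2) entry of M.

Left-multiplying both sides by P⁻¹ gives M = P⁻¹N.
P has determinant -6; P⁻¹ = [[5/2, 3/2, 1/2], [-2, -1, -1/3], [1/2, 1/2, -1/6]].
M = P⁻¹N = [[5/2, 3/2, 1/2], [-2, -1, -1/3], [1/2, 1/2, -1/6]] · [[-5, -3], [5, 8], [18, -15]] = [[4, -3], [-1, 3], [-3, 5]].

5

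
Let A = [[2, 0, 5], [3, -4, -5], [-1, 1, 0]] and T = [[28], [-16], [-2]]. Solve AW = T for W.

W = [[4], [2], [4]]

A is on the left of W, so left-multiply by A⁻¹: W = A⁻¹T.
det A = 5; the adjugate gives A⁻¹ = [[1, 1, 4], [1, 1, 5], [-1/5, -2/5, -8/5]].
W = A⁻¹T = [[1, 1, 4], [1, 1, 5], [-1/5, -2/5, -8/5]] · [[28], [-16], [-2]] = [[4], [2], [4]].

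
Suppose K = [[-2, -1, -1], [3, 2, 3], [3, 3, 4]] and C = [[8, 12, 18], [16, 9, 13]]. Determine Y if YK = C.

Right-multiplying both sides by K⁻¹ gives Y = CK⁻¹.
det K = 2; the adjugate gives K⁻¹ = [[-1/2, 1/2, -1/2], [-3/2, -5/2, 3/2], [3/2, 3/2, -1/2]].
Y = CK⁻¹ = [[8, 12, 18], [16, 9, 13]] · [[-1/2, 1/2, -1/2], [-3/2, -5/2, 3/2], [3/2, 3/2, -1/2]] = [[5, 1, 5], [-2, 5, -1]].

Y = [[5, 1, 5], [-2, 5, -1]]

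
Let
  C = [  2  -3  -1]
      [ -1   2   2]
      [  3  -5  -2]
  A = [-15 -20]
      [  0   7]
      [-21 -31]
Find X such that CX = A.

X = [[-6, -3], [3, 6], [-6, -4]]

C is on the left of X, so left-multiply by C⁻¹: X = C⁻¹A.
det C = 1, so C⁻¹ = [[6, -1, -4], [4, -1, -3], [-1, 1, 1]].
X = C⁻¹A = [[6, -1, -4], [4, -1, -3], [-1, 1, 1]] · [[-15, -20], [0, 7], [-21, -31]] = [[-6, -3], [3, 6], [-6, -4]].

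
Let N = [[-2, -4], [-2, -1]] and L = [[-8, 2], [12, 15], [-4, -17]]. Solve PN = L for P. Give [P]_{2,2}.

-3

N is on the right of P, so right-multiply by N⁻¹: P = LN⁻¹.
det N = -6; the adjugate gives N⁻¹ = [[1/6, -2/3], [-1/3, 1/3]].
P = LN⁻¹ = [[-8, 2], [12, 15], [-4, -17]] · [[1/6, -2/3], [-1/3, 1/3]] = [[-2, 6], [-3, -3], [5, -3]].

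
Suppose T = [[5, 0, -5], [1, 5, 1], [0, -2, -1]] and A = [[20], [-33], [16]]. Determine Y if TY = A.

T is on the left of Y, so left-multiply by T⁻¹: Y = T⁻¹A.
det T = -5, so T⁻¹ = [[3/5, -2, -5], [-1/5, 1, 2], [2/5, -2, -5]].
Y = T⁻¹A = [[3/5, -2, -5], [-1/5, 1, 2], [2/5, -2, -5]] · [[20], [-33], [16]] = [[-2], [-5], [-6]].

Y = [[-2], [-5], [-6]]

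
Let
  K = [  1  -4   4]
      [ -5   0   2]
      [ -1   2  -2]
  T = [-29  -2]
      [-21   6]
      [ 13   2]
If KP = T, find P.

K is on the left of P, so left-multiply by K⁻¹: P = K⁻¹T.
det K = 4, so K⁻¹ = [[-1, 0, -2], [-3, 1/2, -11/2], [-5/2, 1/2, -5]].
P = K⁻¹T = [[-1, 0, -2], [-3, 1/2, -11/2], [-5/2, 1/2, -5]] · [[-29, -2], [-21, 6], [13, 2]] = [[3, -2], [5, -2], [-3, -2]].

P = [[3, -2], [5, -2], [-3, -2]]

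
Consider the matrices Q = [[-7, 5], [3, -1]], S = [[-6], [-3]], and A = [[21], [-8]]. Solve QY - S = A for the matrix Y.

QY = A + S = [[15], [-11]].
Since Q multiplies Y on the left, Y = Q⁻¹(A + S).
det Q = -8, so Q⁻¹ = [[1/8, 5/8], [3/8, 7/8]].
Y = Q⁻¹(A + S) = [[-5], [-4]].

Y = [[-5], [-4]]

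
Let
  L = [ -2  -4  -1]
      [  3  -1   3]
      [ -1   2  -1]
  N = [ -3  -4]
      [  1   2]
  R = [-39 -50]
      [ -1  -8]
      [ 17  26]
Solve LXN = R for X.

Left-multiply by L⁻¹ and right-multiply by N⁻¹: X = L⁻¹RN⁻¹.
det L = 5, so L⁻¹ = [[-1, -6/5, -13/5], [0, 1/5, 3/5], [1, 8/5, 14/5]].
det N = -2; the adjugate gives N⁻¹ = [[-1, -2], [1/2, 3/2]].
L⁻¹R = [[-4, -8], [10, 14], [7, 10]].
X = (L⁻¹R)N⁻¹ = [[0, -4], [-3, 1], [-2, 1]].

X = [[0, -4], [-3, 1], [-2, 1]]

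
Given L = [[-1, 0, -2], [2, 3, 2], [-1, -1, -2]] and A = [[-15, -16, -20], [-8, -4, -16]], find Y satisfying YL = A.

L is on the right of Y, so right-multiply by L⁻¹: Y = AL⁻¹.
det L = 2, so L⁻¹ = [[-2, 1, 3], [1, 0, -1], [1/2, -1/2, -3/2]].
Y = AL⁻¹ = [[-15, -16, -20], [-8, -4, -16]] · [[-2, 1, 3], [1, 0, -1], [1/2, -1/2, -3/2]] = [[4, -5, 1], [4, 0, 4]].

Y = [[4, -5, 1], [4, 0, 4]]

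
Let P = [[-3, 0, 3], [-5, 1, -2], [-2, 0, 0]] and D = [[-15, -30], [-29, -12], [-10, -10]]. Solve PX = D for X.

X = [[5, 5], [-4, 3], [0, -5]]

Since P multiplies X on the left, X = P⁻¹D.
det P = 6, so P⁻¹ = [[0, 0, -1/2], [2/3, 1, -7/2], [1/3, 0, -1/2]].
X = P⁻¹D = [[0, 0, -1/2], [2/3, 1, -7/2], [1/3, 0, -1/2]] · [[-15, -30], [-29, -12], [-10, -10]] = [[5, 5], [-4, 3], [0, -5]].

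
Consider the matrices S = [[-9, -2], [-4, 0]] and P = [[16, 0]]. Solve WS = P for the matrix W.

W = [[0, -4]]

Since S sits to the right of W, W = PS⁻¹.
S has determinant -8; S⁻¹ = [[0, -1/4], [-1/2, 9/8]].
W = PS⁻¹ = [[16, 0]] · [[0, -1/4], [-1/2, 9/8]] = [[0, -4]].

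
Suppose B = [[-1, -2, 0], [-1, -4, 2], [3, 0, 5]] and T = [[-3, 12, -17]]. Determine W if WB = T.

W = [[6, -6, -1]]

Since B sits to the right of W, W = TB⁻¹.
det B = -2; the adjugate gives B⁻¹ = [[10, -5, 2], [-11/2, 5/2, -1], [-6, 3, -1]].
W = TB⁻¹ = [[-3, 12, -17]] · [[10, -5, 2], [-11/2, 5/2, -1], [-6, 3, -1]] = [[6, -6, -1]].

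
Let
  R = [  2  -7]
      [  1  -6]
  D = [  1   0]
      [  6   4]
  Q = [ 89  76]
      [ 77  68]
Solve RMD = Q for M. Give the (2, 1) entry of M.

Left-multiply by R⁻¹ and right-multiply by D⁻¹: M = R⁻¹QD⁻¹.
det R = -5; the adjugate gives R⁻¹ = [[6/5, -7/5], [1/5, -2/5]].
det D = 4, so D⁻¹ = [[1, 0], [-3/2, 1/4]].
R⁻¹Q = [[-1, -4], [-13, -12]].
M = (R⁻¹Q)D⁻¹ = [[5, -1], [5, -3]].

5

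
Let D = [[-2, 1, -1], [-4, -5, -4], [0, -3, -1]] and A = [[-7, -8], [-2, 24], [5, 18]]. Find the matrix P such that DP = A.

P = [[2, 5], [-2, -4], [1, -6]]

Left-multiplying both sides by D⁻¹ gives P = D⁻¹A.
D has determinant -2; D⁻¹ = [[7/2, -2, 9/2], [2, -1, 2], [-6, 3, -7]].
P = D⁻¹A = [[7/2, -2, 9/2], [2, -1, 2], [-6, 3, -7]] · [[-7, -8], [-2, 24], [5, 18]] = [[2, 5], [-2, -4], [1, -6]].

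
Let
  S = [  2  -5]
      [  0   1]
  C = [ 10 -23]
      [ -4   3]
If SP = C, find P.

P = [[-5, -4], [-4, 3]]

S is on the left of P, so left-multiply by S⁻¹: P = S⁻¹C.
S has determinant 2; S⁻¹ = [[1/2, 5/2], [0, 1]].
P = S⁻¹C = [[1/2, 5/2], [0, 1]] · [[10, -23], [-4, 3]] = [[-5, -4], [-4, 3]].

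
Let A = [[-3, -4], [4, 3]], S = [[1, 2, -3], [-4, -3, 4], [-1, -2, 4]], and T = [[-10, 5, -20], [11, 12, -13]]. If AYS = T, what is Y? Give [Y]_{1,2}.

Left-multiply by A⁻¹ and right-multiply by S⁻¹: Y = A⁻¹TS⁻¹.
det A = 7; the adjugate gives A⁻¹ = [[3/7, 4/7], [-4/7, -3/7]].
det S = 5; the adjugate gives S⁻¹ = [[-4/5, -2/5, -1/5], [12/5, 1/5, 8/5], [1, 0, 1]].
A⁻¹T = [[2, 9, -16], [1, -8, 17]].
Y = (A⁻¹T)S⁻¹ = [[4, 1, -2], [-3, -2, 4]].

1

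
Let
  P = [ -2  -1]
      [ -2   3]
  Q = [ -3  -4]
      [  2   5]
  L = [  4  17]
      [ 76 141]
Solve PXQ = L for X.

Isolating X: multiply by P⁻¹ from the left and Q⁻¹ from the right, so X = P⁻¹LQ⁻¹.
P has determinant -8; P⁻¹ = [[-3/8, -1/8], [-1/4, 1/4]].
det Q = -7, so Q⁻¹ = [[-5/7, -4/7], [2/7, 3/7]].
P⁻¹L = [[-11, -24], [18, 31]].
X = (P⁻¹L)Q⁻¹ = [[1, -4], [-4, 3]].

X = [[1, -4], [-4, 3]]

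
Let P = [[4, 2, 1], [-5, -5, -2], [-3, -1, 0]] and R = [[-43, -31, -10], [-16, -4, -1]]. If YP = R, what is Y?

Y = [[0, 5, 6], [-3, -1, 3]]

Since P sits to the right of Y, Y = RP⁻¹.
det P = -6, so P⁻¹ = [[1/3, 1/6, -1/6], [-1, -1/2, -1/2], [5/3, 1/3, 5/3]].
Y = RP⁻¹ = [[-43, -31, -10], [-16, -4, -1]] · [[1/3, 1/6, -1/6], [-1, -1/2, -1/2], [5/3, 1/3, 5/3]] = [[0, 5, 6], [-3, -1, 3]].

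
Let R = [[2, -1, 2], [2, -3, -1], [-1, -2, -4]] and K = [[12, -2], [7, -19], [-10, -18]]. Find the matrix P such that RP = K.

Since R multiplies P on the left, P = R⁻¹K.
det R = -3; the adjugate gives R⁻¹ = [[-10/3, 8/3, -7/3], [-3, 2, -2], [7/3, -5/3, 4/3]].
P = R⁻¹K = [[-10/3, 8/3, -7/3], [-3, 2, -2], [7/3, -5/3, 4/3]] · [[12, -2], [7, -19], [-10, -18]] = [[2, -2], [-2, 4], [3, 3]].

P = [[2, -2], [-2, 4], [3, 3]]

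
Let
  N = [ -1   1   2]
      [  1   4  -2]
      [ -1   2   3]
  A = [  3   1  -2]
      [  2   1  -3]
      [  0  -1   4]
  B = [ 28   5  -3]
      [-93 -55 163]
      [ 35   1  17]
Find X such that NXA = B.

X = N⁻¹BA⁻¹ (apply N⁻¹ on the left and A⁻¹ on the right).
det N = -5, so N⁻¹ = [[-16/5, -1/5, 2], [1/5, 1/5, 0], [-6/5, -1/5, 1]].
det A = -1, so A⁻¹ = [[-1, 2, 1], [8, -12, -5], [2, -3, -1]].
N⁻¹B = [[-1, -3, 11], [-13, -10, 32], [20, 6, -12]].
X = (N⁻¹B)A⁻¹ = [[-1, 1, 3], [-3, -2, 5], [4, 4, 2]].

X = [[-1, 1, 3], [-3, -2, 5], [4, 4, 2]]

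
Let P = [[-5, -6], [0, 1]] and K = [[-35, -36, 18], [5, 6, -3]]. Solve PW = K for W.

Left-multiplying both sides by P⁻¹ gives W = P⁻¹K.
P has determinant -5; P⁻¹ = [[-1/5, -6/5], [0, 1]].
W = P⁻¹K = [[-1/5, -6/5], [0, 1]] · [[-35, -36, 18], [5, 6, -3]] = [[1, 0, 0], [5, 6, -3]].

W = [[1, 0, 0], [5, 6, -3]]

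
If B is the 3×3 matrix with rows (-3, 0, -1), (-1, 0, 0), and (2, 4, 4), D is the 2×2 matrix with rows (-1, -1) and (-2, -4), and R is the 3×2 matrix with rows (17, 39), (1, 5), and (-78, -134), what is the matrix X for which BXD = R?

X = [[-3, 2], [3, 1], [4, 5]]

X = B⁻¹RD⁻¹ (apply B⁻¹ on the left and D⁻¹ on the right).
B has determinant 4; B⁻¹ = [[0, -1, 0], [1, -5/2, 1/4], [-1, 3, 0]].
D has determinant 2; D⁻¹ = [[-2, 1/2], [1, -1/2]].
B⁻¹R = [[-1, -5], [-5, -7], [-14, -24]].
X = (B⁻¹R)D⁻¹ = [[-3, 2], [3, 1], [4, 5]].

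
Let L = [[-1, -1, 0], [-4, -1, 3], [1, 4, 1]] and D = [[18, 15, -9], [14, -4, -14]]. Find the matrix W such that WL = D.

W = [[1, -4, 3], [0, -4, -2]]

Right-multiplying both sides by L⁻¹ gives W = DL⁻¹.
det L = 6, so L⁻¹ = [[-13/6, 1/6, -1/2], [7/6, -1/6, 1/2], [-5/2, 1/2, -1/2]].
W = DL⁻¹ = [[18, 15, -9], [14, -4, -14]] · [[-13/6, 1/6, -1/2], [7/6, -1/6, 1/2], [-5/2, 1/2, -1/2]] = [[1, -4, 3], [0, -4, -2]].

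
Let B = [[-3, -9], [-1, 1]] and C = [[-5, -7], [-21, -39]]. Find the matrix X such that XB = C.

Since B sits to the right of X, X = CB⁻¹.
det B = -12; the adjugate gives B⁻¹ = [[-1/12, -3/4], [-1/12, 1/4]].
X = CB⁻¹ = [[-5, -7], [-21, -39]] · [[-1/12, -3/4], [-1/12, 1/4]] = [[1, 2], [5, 6]].

X = [[1, 2], [5, 6]]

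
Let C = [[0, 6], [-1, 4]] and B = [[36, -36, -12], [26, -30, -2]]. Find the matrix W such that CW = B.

Since C multiplies W on the left, W = C⁻¹B.
det C = 6; the adjugate gives C⁻¹ = [[2/3, -1], [1/6, 0]].
W = C⁻¹B = [[2/3, -1], [1/6, 0]] · [[36, -36, -12], [26, -30, -2]] = [[-2, 6, -6], [6, -6, -2]].

W = [[-2, 6, -6], [6, -6, -2]]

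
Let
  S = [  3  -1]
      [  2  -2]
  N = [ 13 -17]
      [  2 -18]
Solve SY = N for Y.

S is on the left of Y, so left-multiply by S⁻¹: Y = S⁻¹N.
det S = -4; the adjugate gives S⁻¹ = [[1/2, -1/4], [1/2, -3/4]].
Y = S⁻¹N = [[1/2, -1/4], [1/2, -3/4]] · [[13, -17], [2, -18]] = [[6, -4], [5, 5]].

Y = [[6, -4], [5, 5]]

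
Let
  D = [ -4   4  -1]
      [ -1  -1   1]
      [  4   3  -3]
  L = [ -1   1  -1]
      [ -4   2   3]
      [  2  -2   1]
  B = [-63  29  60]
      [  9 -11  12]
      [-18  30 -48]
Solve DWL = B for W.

W = [[3, -3, 0], [-1, 1, 0], [-3, -1, 4]]

Left-multiply by D⁻¹ and right-multiply by L⁻¹: W = D⁻¹BL⁻¹.
det D = 3; the adjugate gives D⁻¹ = [[0, 3, 1], [1/3, 16/3, 5/3], [1/3, 28/3, 8/3]].
L has determinant -2; L⁻¹ = [[-4, -1/2, -5/2], [-5, -1/2, -7/2], [-2, 0, -1]].
D⁻¹B = [[9, -3, -12], [-3, 1, 4], [15, -13, 4]].
W = (D⁻¹B)L⁻¹ = [[3, -3, 0], [-1, 1, 0], [-3, -1, 4]].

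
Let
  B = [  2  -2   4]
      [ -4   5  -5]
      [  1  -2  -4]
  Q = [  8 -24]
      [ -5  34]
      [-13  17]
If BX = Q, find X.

Left-multiplying both sides by B⁻¹ gives X = B⁻¹Q.
det B = -6; the adjugate gives B⁻¹ = [[5, 8/3, 5/3], [7/2, 2, 1], [-1/2, -1/3, -1/3]].
X = B⁻¹Q = [[5, 8/3, 5/3], [7/2, 2, 1], [-1/2, -1/3, -1/3]] · [[8, -24], [-5, 34], [-13, 17]] = [[5, -1], [5, 1], [2, -5]].

X = [[5, -1], [5, 1], [2, -5]]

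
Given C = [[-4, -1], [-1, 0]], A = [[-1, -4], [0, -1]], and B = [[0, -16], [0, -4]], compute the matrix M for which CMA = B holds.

Left-multiply by C⁻¹ and right-multiply by A⁻¹: M = C⁻¹BA⁻¹.
det C = -1, so C⁻¹ = [[0, -1], [-1, 4]].
det A = 1, so A⁻¹ = [[-1, 4], [0, -1]].
C⁻¹B = [[0, 4], [0, 0]].
M = (C⁻¹B)A⁻¹ = [[0, -4], [0, 0]].

M = [[0, -4], [0, 0]]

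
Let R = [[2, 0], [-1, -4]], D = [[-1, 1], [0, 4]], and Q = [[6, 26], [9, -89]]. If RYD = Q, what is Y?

Y = R⁻¹QD⁻¹ (apply R⁻¹ on the left and D⁻¹ on the right).
det R = -8; the adjugate gives R⁻¹ = [[1/2, 0], [-1/8, -1/4]].
det D = -4, so D⁻¹ = [[-1, 1/4], [0, 1/4]].
R⁻¹Q = [[3, 13], [-3, 19]].
Y = (R⁻¹Q)D⁻¹ = [[-3, 4], [3, 4]].

Y = [[-3, 4], [3, 4]]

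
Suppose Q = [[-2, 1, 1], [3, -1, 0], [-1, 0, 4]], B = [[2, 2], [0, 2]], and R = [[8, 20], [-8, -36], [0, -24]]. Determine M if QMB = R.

M = Q⁻¹RB⁻¹ (apply Q⁻¹ on the left and B⁻¹ on the right).
det Q = -5, so Q⁻¹ = [[4/5, 4/5, -1/5], [12/5, 7/5, -3/5], [1/5, 1/5, 1/5]].
det B = 4; the adjugate gives B⁻¹ = [[1/2, -1/2], [0, 1/2]].
Q⁻¹R = [[0, -8], [8, 12], [0, -8]].
M = (Q⁻¹R)B⁻¹ = [[0, -4], [4, 2], [0, -4]].

M = [[0, -4], [4, 2], [0, -4]]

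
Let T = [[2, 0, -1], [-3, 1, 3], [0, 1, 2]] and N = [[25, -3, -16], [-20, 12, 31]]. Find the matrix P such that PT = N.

Since T sits to the right of P, P = NT⁻¹.
det T = 1, so T⁻¹ = [[-1, -1, 1], [6, 4, -3], [-3, -2, 2]].
P = NT⁻¹ = [[25, -3, -16], [-20, 12, 31]] · [[-1, -1, 1], [6, 4, -3], [-3, -2, 2]] = [[5, -5, 2], [-1, 6, 6]].

P = [[5, -5, 2], [-1, 6, 6]]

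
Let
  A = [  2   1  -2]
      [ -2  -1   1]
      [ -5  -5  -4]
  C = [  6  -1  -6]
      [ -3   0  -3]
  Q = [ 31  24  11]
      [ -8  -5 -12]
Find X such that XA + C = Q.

XA = Q − C = [[25, 25, 17], [-5, -5, -9]].
Right-multiplying both sides by A⁻¹ gives X = (Q − C)A⁻¹.
det A = -5; the adjugate gives A⁻¹ = [[-9/5, -14/5, 1/5], [13/5, 18/5, -2/5], [-1, -1, 0]].
X = (Q − C)A⁻¹ = [[3, 3, -5], [5, 5, 1]].

X = [[3, 3, -5], [5, 5, 1]]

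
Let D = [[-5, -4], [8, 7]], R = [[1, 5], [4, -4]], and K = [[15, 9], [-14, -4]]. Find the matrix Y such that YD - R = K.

YD = K + R = [[16, 14], [-10, -8]].
D is on the right of Y, so right-multiply by D⁻¹: Y = (K + R)D⁻¹.
D has determinant -3; D⁻¹ = [[-7/3, -4/3], [8/3, 5/3]].
Y = (K + R)D⁻¹ = [[0, 2], [2, 0]].

Y = [[0, 2], [2, 0]]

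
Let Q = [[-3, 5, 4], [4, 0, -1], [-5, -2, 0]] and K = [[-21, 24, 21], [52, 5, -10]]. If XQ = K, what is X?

Since Q sits to the right of X, X = KQ⁻¹.
det Q = -1, so Q⁻¹ = [[2, 8, 5], [-5, -20, -13], [8, 31, 20]].
X = KQ⁻¹ = [[-21, 24, 21], [52, 5, -10]] · [[2, 8, 5], [-5, -20, -13], [8, 31, 20]] = [[6, 3, 3], [-1, 6, -5]].

X = [[6, 3, 3], [-1, 6, -5]]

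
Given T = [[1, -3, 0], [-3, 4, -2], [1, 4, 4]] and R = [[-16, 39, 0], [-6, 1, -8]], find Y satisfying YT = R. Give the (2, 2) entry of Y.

2

Since T sits to the right of Y, Y = RT⁻¹.
det T = -6, so T⁻¹ = [[-4, -2, -1], [-5/3, -2/3, -1/3], [8/3, 7/6, 5/6]].
Y = RT⁻¹ = [[-16, 39, 0], [-6, 1, -8]] · [[-4, -2, -1], [-5/3, -2/3, -1/3], [8/3, 7/6, 5/6]] = [[-1, 6, 3], [1, 2, -1]].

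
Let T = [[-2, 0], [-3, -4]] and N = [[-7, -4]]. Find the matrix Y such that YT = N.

Y = [[2, 1]]

Right-multiplying both sides by T⁻¹ gives Y = NT⁻¹.
T has determinant 8; T⁻¹ = [[-1/2, 0], [3/8, -1/4]].
Y = NT⁻¹ = [[-7, -4]] · [[-1/2, 0], [3/8, -1/4]] = [[2, 1]].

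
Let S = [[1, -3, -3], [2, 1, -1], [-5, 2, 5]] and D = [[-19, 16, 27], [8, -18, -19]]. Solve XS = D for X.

X = [[-6, -4, 1], [5, -1, -1]]

Right-multiplying both sides by S⁻¹ gives X = DS⁻¹.
S has determinant -5; S⁻¹ = [[-7/5, -9/5, -6/5], [1, 2, 1], [-9/5, -13/5, -7/5]].
X = DS⁻¹ = [[-19, 16, 27], [8, -18, -19]] · [[-7/5, -9/5, -6/5], [1, 2, 1], [-9/5, -13/5, -7/5]] = [[-6, -4, 1], [5, -1, -1]].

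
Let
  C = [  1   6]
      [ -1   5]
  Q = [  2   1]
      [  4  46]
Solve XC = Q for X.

X = [[1, -1], [6, 2]]

Right-multiplying both sides by C⁻¹ gives X = QC⁻¹.
C has determinant 11; C⁻¹ = [[5/11, -6/11], [1/11, 1/11]].
X = QC⁻¹ = [[2, 1], [4, 46]] · [[5/11, -6/11], [1/11, 1/11]] = [[1, -1], [6, 2]].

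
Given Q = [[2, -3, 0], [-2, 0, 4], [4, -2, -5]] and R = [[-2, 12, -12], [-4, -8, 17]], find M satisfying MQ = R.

Q is on the right of M, so right-multiply by Q⁻¹: M = RQ⁻¹.
Q has determinant -2; Q⁻¹ = [[-4, 15/2, 6], [-3, 5, 4], [-2, 4, 3]].
M = RQ⁻¹ = [[-2, 12, -12], [-4, -8, 17]] · [[-4, 15/2, 6], [-3, 5, 4], [-2, 4, 3]] = [[-4, -3, 0], [6, -2, -5]].

M = [[-4, -3, 0], [6, -2, -5]]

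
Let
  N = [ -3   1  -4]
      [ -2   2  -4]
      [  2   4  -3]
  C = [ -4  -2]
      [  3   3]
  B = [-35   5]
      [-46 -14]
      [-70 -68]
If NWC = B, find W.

W = [[-1, -4], [-3, -5], [-5, -2]]

Left-multiply by N⁻¹ and right-multiply by C⁻¹: W = N⁻¹BC⁻¹.
det N = 4, so N⁻¹ = [[5/2, -13/4, 1], [-7/2, 17/4, -1], [-3, 7/2, -1]].
C has determinant -6; C⁻¹ = [[-1/2, -1/3], [1/2, 2/3]].
N⁻¹B = [[-8, -10], [-3, -9], [14, 4]].
W = (N⁻¹B)C⁻¹ = [[-1, -4], [-3, -5], [-5, -2]].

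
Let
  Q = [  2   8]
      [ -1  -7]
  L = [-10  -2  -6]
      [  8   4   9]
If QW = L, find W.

W = [[-1, 3, 5], [-1, -1, -2]]

Since Q multiplies W on the left, W = Q⁻¹L.
Q has determinant -6; Q⁻¹ = [[7/6, 4/3], [-1/6, -1/3]].
W = Q⁻¹L = [[7/6, 4/3], [-1/6, -1/3]] · [[-10, -2, -6], [8, 4, 9]] = [[-1, 3, 5], [-1, -1, -2]].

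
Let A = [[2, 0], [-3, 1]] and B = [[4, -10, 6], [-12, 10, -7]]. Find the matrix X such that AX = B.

A is on the left of X, so left-multiply by A⁻¹: X = A⁻¹B.
A has determinant 2; A⁻¹ = [[1/2, 0], [3/2, 1]].
X = A⁻¹B = [[1/2, 0], [3/2, 1]] · [[4, -10, 6], [-12, 10, -7]] = [[2, -5, 3], [-6, -5, 2]].

X = [[2, -5, 3], [-6, -5, 2]]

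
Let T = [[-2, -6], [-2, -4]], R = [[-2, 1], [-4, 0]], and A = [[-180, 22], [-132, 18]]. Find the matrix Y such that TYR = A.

Y = [[-5, -2], [-2, -5]]

Isolating Y: multiply by T⁻¹ from the left and R⁻¹ from the right, so Y = T⁻¹AR⁻¹.
T has determinant -4; T⁻¹ = [[1, -3/2], [-1/2, 1/2]].
det R = 4; the adjugate gives R⁻¹ = [[0, -1/4], [1, -1/2]].
T⁻¹A = [[18, -5], [24, -2]].
Y = (T⁻¹A)R⁻¹ = [[-5, -2], [-2, -5]].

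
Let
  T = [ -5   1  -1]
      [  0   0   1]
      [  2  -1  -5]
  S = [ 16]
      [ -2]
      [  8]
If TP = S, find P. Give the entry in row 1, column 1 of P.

-4

T is on the left of P, so left-multiply by T⁻¹: P = T⁻¹S.
T has determinant -3; T⁻¹ = [[-1/3, -2, -1/3], [-2/3, -9, -5/3], [0, 1, 0]].
P = T⁻¹S = [[-1/3, -2, -1/3], [-2/3, -9, -5/3], [0, 1, 0]] · [[16], [-2], [8]] = [[-4], [-6], [-2]].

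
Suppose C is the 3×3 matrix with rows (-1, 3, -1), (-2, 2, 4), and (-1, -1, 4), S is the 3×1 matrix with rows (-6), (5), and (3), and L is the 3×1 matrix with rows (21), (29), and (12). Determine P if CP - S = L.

P = [[-4], [5], [4]]

CP = L + S = [[15], [34], [15]].
Since C multiplies P on the left, P = C⁻¹(L + S).
det C = -4; the adjugate gives C⁻¹ = [[-3, 11/4, -7/2], [-1, 5/4, -3/2], [-1, 1, -1]].
P = C⁻¹(L + S) = [[-4], [5], [4]].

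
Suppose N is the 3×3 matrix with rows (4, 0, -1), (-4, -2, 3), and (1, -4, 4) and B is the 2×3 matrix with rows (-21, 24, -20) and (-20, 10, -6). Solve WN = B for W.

W = [[-6, -2, -5], [-1, 3, -4]]

Since N sits to the right of W, W = BN⁻¹.
det N = -2, so N⁻¹ = [[-2, -2, 1], [-19/2, -17/2, 4], [-9, -8, 4]].
W = BN⁻¹ = [[-21, 24, -20], [-20, 10, -6]] · [[-2, -2, 1], [-19/2, -17/2, 4], [-9, -8, 4]] = [[-6, -2, -5], [-1, 3, -4]].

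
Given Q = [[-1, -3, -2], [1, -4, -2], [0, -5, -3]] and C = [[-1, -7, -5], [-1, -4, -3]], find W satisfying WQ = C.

Q is on the right of W, so right-multiply by Q⁻¹: W = CQ⁻¹.
Q has determinant -1; Q⁻¹ = [[-2, -1, 2], [-3, -3, 4], [5, 5, -7]].
W = CQ⁻¹ = [[-1, -7, -5], [-1, -4, -3]] · [[-2, -1, 2], [-3, -3, 4], [5, 5, -7]] = [[-2, -3, 5], [-1, -2, 3]].

W = [[-2, -3, 5], [-1, -2, 3]]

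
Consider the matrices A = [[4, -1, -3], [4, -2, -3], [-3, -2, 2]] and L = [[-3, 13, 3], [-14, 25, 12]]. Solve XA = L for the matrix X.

Since A sits to the right of X, X = LA⁻¹.
det A = 1, so A⁻¹ = [[-10, 8, -3], [1, -1, 0], [-14, 11, -4]].
X = LA⁻¹ = [[-3, 13, 3], [-14, 25, 12]] · [[-10, 8, -3], [1, -1, 0], [-14, 11, -4]] = [[1, -4, -3], [-3, -5, -6]].

X = [[1, -4, -3], [-3, -5, -6]]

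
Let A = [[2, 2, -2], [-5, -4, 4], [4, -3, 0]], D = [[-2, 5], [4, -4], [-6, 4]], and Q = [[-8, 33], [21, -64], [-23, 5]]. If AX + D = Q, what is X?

AX = Q − D = [[-6, 28], [17, -60], [-17, 1]].
Left-multiplying both sides by A⁻¹ gives X = A⁻¹(Q − D).
det A = -6, so A⁻¹ = [[-2, -1, 0], [-8/3, -4/3, -1/3], [-31/6, -7/3, -1/3]].
X = A⁻¹(Q − D) = [[-5, 4], [-1, 5], [-3, -5]].

X = [[-5, 4], [-1, 5], [-3, -5]]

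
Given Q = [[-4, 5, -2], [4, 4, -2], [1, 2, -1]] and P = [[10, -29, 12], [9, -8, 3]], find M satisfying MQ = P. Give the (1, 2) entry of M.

-4

Q is on the right of M, so right-multiply by Q⁻¹: M = PQ⁻¹.
Q has determinant 2; Q⁻¹ = [[0, 1/2, -1], [1, 3, -8], [2, 13/2, -18]].
M = PQ⁻¹ = [[10, -29, 12], [9, -8, 3]] · [[0, 1/2, -1], [1, 3, -8], [2, 13/2, -18]] = [[-5, -4, 6], [-2, 0, 1]].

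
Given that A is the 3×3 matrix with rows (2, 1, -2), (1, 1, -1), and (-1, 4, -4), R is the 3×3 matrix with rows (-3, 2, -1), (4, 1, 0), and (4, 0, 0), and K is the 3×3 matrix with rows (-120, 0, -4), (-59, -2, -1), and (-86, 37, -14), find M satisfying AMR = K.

M = A⁻¹KR⁻¹ (apply A⁻¹ on the left and R⁻¹ on the right).
det A = -5; the adjugate gives A⁻¹ = [[0, 4/5, -1/5], [-1, 2, 0], [-1, 9/5, -1/5]].
R has determinant 4; R⁻¹ = [[0, 0, 1/4], [0, 1, -1], [-1, 2, -11/4]].
A⁻¹K = [[-30, -9, 2], [2, -4, 2], [31, -11, 5]].
M = (A⁻¹K)R⁻¹ = [[-2, -5, -4], [-2, 0, -1], [-5, -1, 5]].

M = [[-2, -5, -4], [-2, 0, -1], [-5, -1, 5]]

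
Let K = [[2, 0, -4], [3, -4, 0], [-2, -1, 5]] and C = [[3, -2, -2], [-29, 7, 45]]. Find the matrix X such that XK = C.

Right-multiplying both sides by K⁻¹ gives X = CK⁻¹.
det K = 4; the adjugate gives K⁻¹ = [[-5, 1, -4], [-15/4, 1/2, -3], [-11/4, 1/2, -2]].
X = CK⁻¹ = [[3, -2, -2], [-29, 7, 45]] · [[-5, 1, -4], [-15/4, 1/2, -3], [-11/4, 1/2, -2]] = [[-2, 1, -2], [-5, -3, 5]].

X = [[-2, 1, -2], [-5, -3, 5]]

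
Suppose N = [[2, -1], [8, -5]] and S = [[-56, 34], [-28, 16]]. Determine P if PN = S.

Since N sits to the right of P, P = SN⁻¹.
N has determinant -2; N⁻¹ = [[5/2, -1/2], [4, -1]].
P = SN⁻¹ = [[-56, 34], [-28, 16]] · [[5/2, -1/2], [4, -1]] = [[-4, -6], [-6, -2]].

P = [[-4, -6], [-6, -2]]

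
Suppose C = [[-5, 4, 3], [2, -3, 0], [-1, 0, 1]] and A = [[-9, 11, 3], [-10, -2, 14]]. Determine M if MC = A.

M = [[2, -1, -3], [4, 6, 2]]

Right-multiplying both sides by C⁻¹ gives M = AC⁻¹.
C has determinant -2; C⁻¹ = [[3/2, 2, -9/2], [1, 1, -3], [3/2, 2, -7/2]].
M = AC⁻¹ = [[-9, 11, 3], [-10, -2, 14]] · [[3/2, 2, -9/2], [1, 1, -3], [3/2, 2, -7/2]] = [[2, -1, -3], [4, 6, 2]].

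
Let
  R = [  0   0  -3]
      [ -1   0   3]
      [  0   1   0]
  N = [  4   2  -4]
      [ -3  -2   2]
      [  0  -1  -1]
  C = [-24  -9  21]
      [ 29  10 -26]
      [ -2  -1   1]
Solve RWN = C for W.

Left-multiply by R⁻¹ and right-multiply by N⁻¹: W = R⁻¹CN⁻¹.
det R = 3, so R⁻¹ = [[-1, -1, 0], [0, 0, 1], [-1/3, 0, 0]].
N has determinant -2; N⁻¹ = [[-2, -3, 2], [3/2, 2, -2], [-3/2, -2, 1]].
R⁻¹C = [[-5, -1, 5], [-2, -1, 1], [8, 3, -7]].
W = (R⁻¹C)N⁻¹ = [[1, 3, -3], [1, 2, -1], [-1, -4, 3]].

W = [[1, 3, -3], [1, 2, -1], [-1, -4, 3]]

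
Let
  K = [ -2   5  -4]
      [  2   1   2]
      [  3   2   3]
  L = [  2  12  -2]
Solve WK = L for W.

K is on the right of W, so right-multiply by K⁻¹: W = LK⁻¹.
K has determinant -2; K⁻¹ = [[1/2, 23/2, -7], [0, -3, 2], [-1/2, -19/2, 6]].
W = LK⁻¹ = [[2, 12, -2]] · [[1/2, 23/2, -7], [0, -3, 2], [-1/2, -19/2, 6]] = [[2, 6, -2]].

W = [[2, 6, -2]]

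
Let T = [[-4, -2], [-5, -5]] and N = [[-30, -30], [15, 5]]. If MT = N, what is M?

M = [[0, 6], [-5, 1]]

T is on the right of M, so right-multiply by T⁻¹: M = NT⁻¹.
T has determinant 10; T⁻¹ = [[-1/2, 1/5], [1/2, -2/5]].
M = NT⁻¹ = [[-30, -30], [15, 5]] · [[-1/2, 1/5], [1/2, -2/5]] = [[0, 6], [-5, 1]].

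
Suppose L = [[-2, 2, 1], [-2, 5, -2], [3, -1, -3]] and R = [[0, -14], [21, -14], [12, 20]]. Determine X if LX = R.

Left-multiplying both sides by L⁻¹ gives X = L⁻¹R.
det L = -3, so L⁻¹ = [[17/3, -5/3, 3], [4, -1, 2], [13/3, -4/3, 2]].
X = L⁻¹R = [[17/3, -5/3, 3], [4, -1, 2], [13/3, -4/3, 2]] · [[0, -14], [21, -14], [12, 20]] = [[1, 4], [3, -2], [-4, -2]].

X = [[1, 4], [3, -2], [-4, -2]]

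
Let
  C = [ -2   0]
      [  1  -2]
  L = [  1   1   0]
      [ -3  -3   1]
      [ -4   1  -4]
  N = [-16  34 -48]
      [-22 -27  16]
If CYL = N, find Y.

Y = [[0, 4, -5], [-5, -4, -2]]

Left-multiply by C⁻¹ and right-multiply by L⁻¹: Y = C⁻¹NL⁻¹.
C has determinant 4; C⁻¹ = [[-1/2, 0], [-1/4, -1/2]].
L has determinant -5; L⁻¹ = [[-11/5, -4/5, -1/5], [16/5, 4/5, 1/5], [3, 1, 0]].
C⁻¹N = [[8, -17, 24], [15, 5, 4]].
Y = (C⁻¹N)L⁻¹ = [[0, 4, -5], [-5, -4, -2]].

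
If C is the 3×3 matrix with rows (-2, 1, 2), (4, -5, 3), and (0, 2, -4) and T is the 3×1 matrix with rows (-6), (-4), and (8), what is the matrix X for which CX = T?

Since C multiplies X on the left, X = C⁻¹T.
det C = 4, so C⁻¹ = [[7/2, 2, 13/4], [4, 2, 7/2], [2, 1, 3/2]].
X = C⁻¹T = [[7/2, 2, 13/4], [4, 2, 7/2], [2, 1, 3/2]] · [[-6], [-4], [8]] = [[-3], [-4], [-4]].

X = [[-3], [-4], [-4]]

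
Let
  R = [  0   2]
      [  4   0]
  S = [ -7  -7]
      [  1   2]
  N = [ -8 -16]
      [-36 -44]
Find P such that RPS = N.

P = [[1, -2], [0, -4]]

P = R⁻¹NS⁻¹ (apply R⁻¹ on the left and S⁻¹ on the right).
R has determinant -8; R⁻¹ = [[0, 1/4], [1/2, 0]].
S has determinant -7; S⁻¹ = [[-2/7, -1], [1/7, 1]].
R⁻¹N = [[-9, -11], [-4, -8]].
P = (R⁻¹N)S⁻¹ = [[1, -2], [0, -4]].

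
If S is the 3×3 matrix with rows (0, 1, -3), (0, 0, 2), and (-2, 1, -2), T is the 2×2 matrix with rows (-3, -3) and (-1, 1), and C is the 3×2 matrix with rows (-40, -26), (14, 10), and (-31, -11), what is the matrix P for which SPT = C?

P = [[1, -2], [5, 4], [-2, -1]]

Left-multiply by S⁻¹ and right-multiply by T⁻¹: P = S⁻¹CT⁻¹.
det S = -4, so S⁻¹ = [[1/2, 1/4, -1/2], [1, 3/2, 0], [0, 1/2, 0]].
det T = -6, so T⁻¹ = [[-1/6, -1/2], [-1/6, 1/2]].
S⁻¹C = [[-1, -5], [-19, -11], [7, 5]].
P = (S⁻¹C)T⁻¹ = [[1, -2], [5, 4], [-2, -1]].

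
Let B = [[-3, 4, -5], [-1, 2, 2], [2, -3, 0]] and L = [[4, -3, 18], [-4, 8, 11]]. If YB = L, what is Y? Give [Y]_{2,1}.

Since B sits to the right of Y, Y = LB⁻¹.
B has determinant 3; B⁻¹ = [[2, 5, 6], [4/3, 10/3, 11/3], [-1/3, -1/3, -2/3]].
Y = LB⁻¹ = [[4, -3, 18], [-4, 8, 11]] · [[2, 5, 6], [4/3, 10/3, 11/3], [-1/3, -1/3, -2/3]] = [[-2, 4, 1], [-1, 3, -2]].

-1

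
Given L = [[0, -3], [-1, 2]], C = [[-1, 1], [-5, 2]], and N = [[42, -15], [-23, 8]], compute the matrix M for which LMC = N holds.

M = [[0, 1], [-1, 3]]

Isolating M: multiply by L⁻¹ from the left and C⁻¹ from the right, so M = L⁻¹NC⁻¹.
L has determinant -3; L⁻¹ = [[-2/3, -1], [-1/3, 0]].
C has determinant 3; C⁻¹ = [[2/3, -1/3], [5/3, -1/3]].
L⁻¹N = [[-5, 2], [-14, 5]].
M = (L⁻¹N)C⁻¹ = [[0, 1], [-1, 3]].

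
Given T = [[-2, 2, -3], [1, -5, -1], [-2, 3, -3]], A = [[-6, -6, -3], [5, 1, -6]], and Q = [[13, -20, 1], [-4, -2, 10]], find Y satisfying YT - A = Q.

YT = Q + A = [[7, -26, -2], [1, -1, 4]].
T is on the right of Y, so right-multiply by T⁻¹: Y = (Q + A)T⁻¹.
det T = -5; the adjugate gives T⁻¹ = [[-18/5, 3/5, 17/5], [-1, 0, 1], [7/5, -2/5, -8/5]].
Y = (Q + A)T⁻¹ = [[-2, 5, 1], [3, -1, -4]].

Y = [[-2, 5, 1], [3, -1, -4]]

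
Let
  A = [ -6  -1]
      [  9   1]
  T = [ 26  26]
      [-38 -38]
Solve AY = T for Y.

Y = [[-4, -4], [-2, -2]]

Left-multiplying both sides by A⁻¹ gives Y = A⁻¹T.
det A = 3; the adjugate gives A⁻¹ = [[1/3, 1/3], [-3, -2]].
Y = A⁻¹T = [[1/3, 1/3], [-3, -2]] · [[26, 26], [-38, -38]] = [[-4, -4], [-2, -2]].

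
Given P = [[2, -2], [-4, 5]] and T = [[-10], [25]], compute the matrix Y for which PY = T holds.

Since P multiplies Y on the left, Y = P⁻¹T.
det P = 2; the adjugate gives P⁻¹ = [[5/2, 1], [2, 1]].
Y = P⁻¹T = [[5/2, 1], [2, 1]] · [[-10], [25]] = [[0], [5]].

Y = [[0], [5]]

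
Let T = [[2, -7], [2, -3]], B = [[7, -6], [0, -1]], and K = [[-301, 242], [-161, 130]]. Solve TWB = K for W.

W = [[-4, 1], [5, -2]]

W = T⁻¹KB⁻¹ (apply T⁻¹ on the left and B⁻¹ on the right).
T has determinant 8; T⁻¹ = [[-3/8, 7/8], [-1/4, 1/4]].
det B = -7, so B⁻¹ = [[1/7, -6/7], [0, -1]].
T⁻¹K = [[-28, 23], [35, -28]].
W = (T⁻¹K)B⁻¹ = [[-4, 1], [5, -2]].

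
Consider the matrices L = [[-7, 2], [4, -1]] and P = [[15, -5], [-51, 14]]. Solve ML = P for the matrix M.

M = [[-5, -5], [5, -4]]

Since L sits to the right of M, M = PL⁻¹.
L has determinant -1; L⁻¹ = [[1, 2], [4, 7]].
M = PL⁻¹ = [[15, -5], [-51, 14]] · [[1, 2], [4, 7]] = [[-5, -5], [5, -4]].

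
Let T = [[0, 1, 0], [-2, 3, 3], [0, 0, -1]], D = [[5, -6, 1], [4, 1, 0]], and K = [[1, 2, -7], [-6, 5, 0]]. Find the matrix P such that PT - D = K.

P = [[5, -3, -3], [3, 1, 3]]

PT = K + D = [[6, -4, -6], [-2, 6, 0]].
Since T sits to the right of P, P = (K + D)T⁻¹.
T has determinant -2; T⁻¹ = [[3/2, -1/2, -3/2], [1, 0, 0], [0, 0, -1]].
P = (K + D)T⁻¹ = [[5, -3, -3], [3, 1, 3]].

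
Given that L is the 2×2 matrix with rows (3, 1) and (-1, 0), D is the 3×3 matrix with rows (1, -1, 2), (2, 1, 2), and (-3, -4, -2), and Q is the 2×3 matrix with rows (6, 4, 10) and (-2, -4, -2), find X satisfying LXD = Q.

X = L⁻¹QD⁻¹ (apply L⁻¹ on the left and D⁻¹ on the right).
L has determinant 1; L⁻¹ = [[0, -1], [1, 3]].
det D = -2, so D⁻¹ = [[-3, 5, 2], [1, -2, -1], [5/2, -7/2, -3/2]].
L⁻¹Q = [[2, 4, 2], [0, -8, 4]].
X = (L⁻¹Q)D⁻¹ = [[3, -5, -3], [2, 2, 2]].

X = [[3, -5, -3], [2, 2, 2]]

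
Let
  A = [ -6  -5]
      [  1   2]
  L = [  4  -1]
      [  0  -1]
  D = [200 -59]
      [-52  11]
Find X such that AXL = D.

X = A⁻¹DL⁻¹ (apply A⁻¹ on the left and L⁻¹ on the right).
det A = -7; the adjugate gives A⁻¹ = [[-2/7, -5/7], [1/7, 6/7]].
det L = -4, so L⁻¹ = [[1/4, -1/4], [0, -1]].
A⁻¹D = [[-20, 9], [-16, 1]].
X = (A⁻¹D)L⁻¹ = [[-5, -4], [-4, 3]].

X = [[-5, -4], [-4, 3]]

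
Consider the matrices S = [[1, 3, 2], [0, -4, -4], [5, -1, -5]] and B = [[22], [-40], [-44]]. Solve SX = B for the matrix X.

X = [[-2], [4], [6]]

Left-multiplying both sides by S⁻¹ gives X = S⁻¹B.
det S = -4, so S⁻¹ = [[-4, -13/4, 1], [5, 15/4, -1], [-5, -4, 1]].
X = S⁻¹B = [[-4, -13/4, 1], [5, 15/4, -1], [-5, -4, 1]] · [[22], [-40], [-44]] = [[-2], [4], [6]].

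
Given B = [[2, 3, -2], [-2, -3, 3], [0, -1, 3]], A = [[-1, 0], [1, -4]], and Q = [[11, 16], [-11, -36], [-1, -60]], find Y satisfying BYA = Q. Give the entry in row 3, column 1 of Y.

5

Isolating Y: multiply by B⁻¹ from the left and A⁻¹ from the right, so Y = B⁻¹QA⁻¹.
det B = 2; the adjugate gives B⁻¹ = [[-3, -7/2, 3/2], [3, 3, -1], [1, 1, 0]].
det A = 4, so A⁻¹ = [[-1, 0], [-1/4, -1/4]].
B⁻¹Q = [[4, -12], [1, 0], [0, -20]].
Y = (B⁻¹Q)A⁻¹ = [[-1, 3], [-1, 0], [5, 5]].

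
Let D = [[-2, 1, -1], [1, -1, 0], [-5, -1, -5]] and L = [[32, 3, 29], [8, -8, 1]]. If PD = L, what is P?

D is on the right of P, so right-multiply by D⁻¹: P = LD⁻¹.
D has determinant 1; D⁻¹ = [[5, 6, -1], [5, 5, -1], [-6, -7, 1]].
P = LD⁻¹ = [[32, 3, 29], [8, -8, 1]] · [[5, 6, -1], [5, 5, -1], [-6, -7, 1]] = [[1, 4, -6], [-6, 1, 1]].

P = [[1, 4, -6], [-6, 1, 1]]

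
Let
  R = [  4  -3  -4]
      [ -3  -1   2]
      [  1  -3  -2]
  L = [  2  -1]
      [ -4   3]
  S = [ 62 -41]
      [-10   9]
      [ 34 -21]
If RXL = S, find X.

X = R⁻¹SL⁻¹ (apply R⁻¹ on the left and L⁻¹ on the right).
R has determinant 4; R⁻¹ = [[2, 3/2, -5/2], [-1, -1, 1], [5/2, 9/4, -13/4]].
det L = 2, so L⁻¹ = [[3/2, 1/2], [2, 1]].
R⁻¹S = [[24, -16], [-18, 11], [22, -14]].
X = (R⁻¹S)L⁻¹ = [[4, -4], [-5, 2], [5, -3]].

X = [[4, -4], [-5, 2], [5, -3]]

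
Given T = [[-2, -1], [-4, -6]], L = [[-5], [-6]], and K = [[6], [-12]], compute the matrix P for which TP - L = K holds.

TP = K + L = [[1], [-18]].
T is on the left of P, so left-multiply by T⁻¹: P = T⁻¹(K + L).
T has determinant 8; T⁻¹ = [[-3/4, 1/8], [1/2, -1/4]].
P = T⁻¹(K + L) = [[-3], [5]].

P = [[-3], [5]]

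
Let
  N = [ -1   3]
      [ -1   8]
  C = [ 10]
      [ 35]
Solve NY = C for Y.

Since N multiplies Y on the left, Y = N⁻¹C.
N has determinant -5; N⁻¹ = [[-8/5, 3/5], [-1/5, 1/5]].
Y = N⁻¹C = [[-8/5, 3/5], [-1/5, 1/5]] · [[10], [35]] = [[5], [5]].

Y = [[5], [5]]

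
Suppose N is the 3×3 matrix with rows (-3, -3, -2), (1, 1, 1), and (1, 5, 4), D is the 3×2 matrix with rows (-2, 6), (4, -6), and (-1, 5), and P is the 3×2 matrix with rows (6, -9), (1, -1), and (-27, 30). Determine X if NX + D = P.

NX = P − D = [[8, -15], [-3, 5], [-26, 25]].
Since N multiplies X on the left, X = N⁻¹(P − D).
det N = 4, so N⁻¹ = [[-1/4, 1/2, -1/4], [-3/4, -5/2, 1/4], [1, 3, 0]].
X = N⁻¹(P − D) = [[3, 0], [-5, 5], [-1, 0]].

X = [[3, 0], [-5, 5], [-1, 0]]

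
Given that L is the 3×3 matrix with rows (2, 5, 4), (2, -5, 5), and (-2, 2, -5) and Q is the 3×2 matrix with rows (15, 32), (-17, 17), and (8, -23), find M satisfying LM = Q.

L is on the left of M, so left-multiply by L⁻¹: M = L⁻¹Q.
L has determinant 6; L⁻¹ = [[5/2, 11/2, 15/2], [0, -1/3, -1/3], [-1, -7/3, -10/3]].
M = L⁻¹Q = [[5/2, 11/2, 15/2], [0, -1/3, -1/3], [-1, -7/3, -10/3]] · [[15, 32], [-17, 17], [8, -23]] = [[4, 1], [3, 2], [-2, 5]].

M = [[4, 1], [3, 2], [-2, 5]]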